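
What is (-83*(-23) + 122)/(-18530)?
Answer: -2031/18530 ≈ -0.10961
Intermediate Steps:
(-83*(-23) + 122)/(-18530) = (1909 + 122)*(-1/18530) = 2031*(-1/18530) = -2031/18530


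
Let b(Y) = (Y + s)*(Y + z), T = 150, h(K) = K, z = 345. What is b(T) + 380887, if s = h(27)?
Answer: 468502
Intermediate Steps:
s = 27
b(Y) = (27 + Y)*(345 + Y) (b(Y) = (Y + 27)*(Y + 345) = (27 + Y)*(345 + Y))
b(T) + 380887 = (9315 + 150² + 372*150) + 380887 = (9315 + 22500 + 55800) + 380887 = 87615 + 380887 = 468502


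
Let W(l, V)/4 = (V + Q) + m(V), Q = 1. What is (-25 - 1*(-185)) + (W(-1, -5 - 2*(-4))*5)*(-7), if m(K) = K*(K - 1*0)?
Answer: -1660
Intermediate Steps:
m(K) = K² (m(K) = K*(K + 0) = K*K = K²)
W(l, V) = 4 + 4*V + 4*V² (W(l, V) = 4*((V + 1) + V²) = 4*((1 + V) + V²) = 4*(1 + V + V²) = 4 + 4*V + 4*V²)
(-25 - 1*(-185)) + (W(-1, -5 - 2*(-4))*5)*(-7) = (-25 - 1*(-185)) + ((4 + 4*(-5 - 2*(-4)) + 4*(-5 - 2*(-4))²)*5)*(-7) = (-25 + 185) + ((4 + 4*(-5 + 8) + 4*(-5 + 8)²)*5)*(-7) = 160 + ((4 + 4*3 + 4*3²)*5)*(-7) = 160 + ((4 + 12 + 4*9)*5)*(-7) = 160 + ((4 + 12 + 36)*5)*(-7) = 160 + (52*5)*(-7) = 160 + 260*(-7) = 160 - 1820 = -1660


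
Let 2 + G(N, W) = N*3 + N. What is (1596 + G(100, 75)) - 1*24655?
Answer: -22661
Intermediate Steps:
G(N, W) = -2 + 4*N (G(N, W) = -2 + (N*3 + N) = -2 + (3*N + N) = -2 + 4*N)
(1596 + G(100, 75)) - 1*24655 = (1596 + (-2 + 4*100)) - 1*24655 = (1596 + (-2 + 400)) - 24655 = (1596 + 398) - 24655 = 1994 - 24655 = -22661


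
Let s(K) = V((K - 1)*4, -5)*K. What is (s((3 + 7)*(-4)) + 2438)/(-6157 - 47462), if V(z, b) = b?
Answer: -2638/53619 ≈ -0.049199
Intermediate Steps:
s(K) = -5*K
(s((3 + 7)*(-4)) + 2438)/(-6157 - 47462) = (-5*(3 + 7)*(-4) + 2438)/(-6157 - 47462) = (-50*(-4) + 2438)/(-53619) = (-5*(-40) + 2438)*(-1/53619) = (200 + 2438)*(-1/53619) = 2638*(-1/53619) = -2638/53619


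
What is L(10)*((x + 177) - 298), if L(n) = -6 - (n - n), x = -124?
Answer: 1470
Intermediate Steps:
L(n) = -6 (L(n) = -6 - 1*0 = -6 + 0 = -6)
L(10)*((x + 177) - 298) = -6*((-124 + 177) - 298) = -6*(53 - 298) = -6*(-245) = 1470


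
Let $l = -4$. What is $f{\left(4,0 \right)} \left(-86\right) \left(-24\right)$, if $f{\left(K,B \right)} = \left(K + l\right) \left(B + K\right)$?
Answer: $0$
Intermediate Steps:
$f{\left(K,B \right)} = \left(-4 + K\right) \left(B + K\right)$ ($f{\left(K,B \right)} = \left(K - 4\right) \left(B + K\right) = \left(-4 + K\right) \left(B + K\right)$)
$f{\left(4,0 \right)} \left(-86\right) \left(-24\right) = \left(4^{2} - 0 - 16 + 0 \cdot 4\right) \left(-86\right) \left(-24\right) = \left(16 + 0 - 16 + 0\right) \left(-86\right) \left(-24\right) = 0 \left(-86\right) \left(-24\right) = 0 \left(-24\right) = 0$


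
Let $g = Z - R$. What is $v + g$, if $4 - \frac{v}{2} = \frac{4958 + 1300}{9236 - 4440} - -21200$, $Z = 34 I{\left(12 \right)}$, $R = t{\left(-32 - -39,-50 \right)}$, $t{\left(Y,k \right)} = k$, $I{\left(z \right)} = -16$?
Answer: $- \frac{51423443}{1199} \approx -42889.0$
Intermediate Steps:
$R = -50$
$Z = -544$ ($Z = 34 \left(-16\right) = -544$)
$g = -494$ ($g = -544 - -50 = -544 + 50 = -494$)
$v = - \frac{50831137}{1199}$ ($v = 8 - 2 \left(\frac{4958 + 1300}{9236 - 4440} - -21200\right) = 8 - 2 \left(\frac{6258}{4796} + 21200\right) = 8 - 2 \left(6258 \cdot \frac{1}{4796} + 21200\right) = 8 - 2 \left(\frac{3129}{2398} + 21200\right) = 8 - \frac{50840729}{1199} = - \frac{50831137}{1199} \approx -42395.0$)
$v + g = - \frac{50831137}{1199} - 494 = - \frac{51423443}{1199}$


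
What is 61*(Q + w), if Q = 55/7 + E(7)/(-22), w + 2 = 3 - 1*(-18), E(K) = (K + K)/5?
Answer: 627751/385 ≈ 1630.5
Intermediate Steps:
E(K) = 2*K/5 (E(K) = (2*K)/5 = 2*K/5)
w = 19 (w = -2 + (3 - 1*(-18)) = -2 + (3 + 18) = -2 + 21 = 19)
Q = 2976/385 (Q = 55/7 + ((⅖)*7)/(-22) = 55*(⅐) + (14/5)*(-1/22) = 55/7 - 7/55 = 2976/385 ≈ 7.7299)
61*(Q + w) = 61*(2976/385 + 19) = 61*(10291/385) = 627751/385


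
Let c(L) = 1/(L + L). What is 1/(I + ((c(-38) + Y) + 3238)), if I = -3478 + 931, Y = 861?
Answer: 76/117951 ≈ 0.00064434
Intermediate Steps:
I = -2547
c(L) = 1/(2*L)
1/(I + ((c(-38) + Y) + 3238)) = 1/(-2547 + (((½)/(-38) + 861) + 3238)) = 1/(-2547 + (((½)*(-1/38) + 861) + 3238)) = 1/(-2547 + ((-1/76 + 861) + 3238)) = 1/(-2547 + (65435/76 + 3238)) = 1/(-2547 + 311523/76) = 1/(117951/76) = 76/117951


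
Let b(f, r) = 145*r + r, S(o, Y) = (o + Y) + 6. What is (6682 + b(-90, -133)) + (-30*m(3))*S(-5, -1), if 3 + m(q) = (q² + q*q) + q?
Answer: -12736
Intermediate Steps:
S(o, Y) = 6 + Y + o (S(o, Y) = (Y + o) + 6 = 6 + Y + o)
m(q) = -3 + q + 2*q² (m(q) = -3 + ((q² + q*q) + q) = -3 + ((q² + q²) + q) = -3 + (2*q² + q) = -3 + (q + 2*q²) = -3 + q + 2*q²)
b(f, r) = 146*r
(6682 + b(-90, -133)) + (-30*m(3))*S(-5, -1) = (6682 + 146*(-133)) + (-30*(-3 + 3 + 2*3²))*(6 - 1 - 5) = (6682 - 19418) - 30*(-3 + 3 + 2*9)*0 = -12736 - 30*(-3 + 3 + 18)*0 = -12736 - 30*18*0 = -12736 - 540*0 = -12736 + 0 = -12736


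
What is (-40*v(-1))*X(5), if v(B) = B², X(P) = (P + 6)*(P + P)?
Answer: -4400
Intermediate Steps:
X(P) = 2*P*(6 + P) (X(P) = (6 + P)*(2*P) = 2*P*(6 + P))
(-40*v(-1))*X(5) = (-40*(-1)²)*(2*5*(6 + 5)) = (-40*1)*(2*5*11) = -40*110 = -4400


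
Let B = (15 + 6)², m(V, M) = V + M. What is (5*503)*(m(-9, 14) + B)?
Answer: 1121690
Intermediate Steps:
m(V, M) = M + V
B = 441 (B = 21² = 441)
(5*503)*(m(-9, 14) + B) = (5*503)*((14 - 9) + 441) = 2515*(5 + 441) = 2515*446 = 1121690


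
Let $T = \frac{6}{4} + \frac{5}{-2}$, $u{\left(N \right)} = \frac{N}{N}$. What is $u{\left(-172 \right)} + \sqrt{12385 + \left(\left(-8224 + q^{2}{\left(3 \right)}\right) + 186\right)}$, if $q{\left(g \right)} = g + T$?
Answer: $1 + \sqrt{4351} \approx 66.962$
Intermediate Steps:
$u{\left(N \right)} = 1$
$T = -1$ ($T = 6 \cdot \frac{1}{4} + 5 \left(- \frac{1}{2}\right) = \frac{3}{2} - \frac{5}{2} = -1$)
$q{\left(g \right)} = -1 + g$ ($q{\left(g \right)} = g - 1 = -1 + g$)
$u{\left(-172 \right)} + \sqrt{12385 + \left(\left(-8224 + q^{2}{\left(3 \right)}\right) + 186\right)} = 1 + \sqrt{12385 + \left(\left(-8224 + \left(-1 + 3\right)^{2}\right) + 186\right)} = 1 + \sqrt{12385 + \left(\left(-8224 + 2^{2}\right) + 186\right)} = 1 + \sqrt{12385 + \left(\left(-8224 + 4\right) + 186\right)} = 1 + \sqrt{12385 + \left(-8220 + 186\right)} = 1 + \sqrt{12385 - 8034} = 1 + \sqrt{4351}$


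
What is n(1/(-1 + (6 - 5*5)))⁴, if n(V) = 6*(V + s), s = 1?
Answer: 10556001/10000 ≈ 1055.6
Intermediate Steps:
n(V) = 6 + 6*V (n(V) = 6*(V + 1) = 6*(1 + V) = 6 + 6*V)
n(1/(-1 + (6 - 5*5)))⁴ = (6 + 6/(-1 + (6 - 5*5)))⁴ = (6 + 6/(-1 + (6 - 25)))⁴ = (6 + 6/(-1 - 19))⁴ = (6 + 6/(-20))⁴ = (6 + 6*(-1/20))⁴ = (6 - 3/10)⁴ = (57/10)⁴ = 10556001/10000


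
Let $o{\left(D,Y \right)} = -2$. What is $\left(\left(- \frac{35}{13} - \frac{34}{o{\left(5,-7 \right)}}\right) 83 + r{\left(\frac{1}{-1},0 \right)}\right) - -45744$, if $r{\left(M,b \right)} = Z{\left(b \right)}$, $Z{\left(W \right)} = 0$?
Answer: $\frac{610110}{13} \approx 46932.0$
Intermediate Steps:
$r{\left(M,b \right)} = 0$
$\left(\left(- \frac{35}{13} - \frac{34}{o{\left(5,-7 \right)}}\right) 83 + r{\left(\frac{1}{-1},0 \right)}\right) - -45744 = \left(\left(- \frac{35}{13} - \frac{34}{-2}\right) 83 + 0\right) - -45744 = \left(\left(\left(-35\right) \frac{1}{13} - -17\right) 83 + 0\right) + 45744 = \left(\left(- \frac{35}{13} + 17\right) 83 + 0\right) + 45744 = \left(\frac{186}{13} \cdot 83 + 0\right) + 45744 = \left(\frac{15438}{13} + 0\right) + 45744 = \frac{15438}{13} + 45744 = \frac{610110}{13}$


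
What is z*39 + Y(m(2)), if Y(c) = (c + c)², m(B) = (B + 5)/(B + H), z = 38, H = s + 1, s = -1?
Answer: 1531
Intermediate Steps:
H = 0 (H = -1 + 1 = 0)
m(B) = (5 + B)/B (m(B) = (B + 5)/(B + 0) = (5 + B)/B)
Y(c) = 4*c² (Y(c) = (2*c)² = 4*c²)
z*39 + Y(m(2)) = 38*39 + 4*((5 + 2)/2)² = 1482 + 4*((½)*7)² = 1482 + 4*(7/2)² = 1482 + 4*(49/4) = 1482 + 49 = 1531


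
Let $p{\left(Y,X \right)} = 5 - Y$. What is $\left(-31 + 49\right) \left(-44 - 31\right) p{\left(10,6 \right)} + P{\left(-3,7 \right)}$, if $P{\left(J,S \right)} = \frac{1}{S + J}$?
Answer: $\frac{27001}{4} \approx 6750.3$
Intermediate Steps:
$P{\left(J,S \right)} = \frac{1}{J + S}$
$\left(-31 + 49\right) \left(-44 - 31\right) p{\left(10,6 \right)} + P{\left(-3,7 \right)} = \left(-31 + 49\right) \left(-44 - 31\right) \left(5 - 10\right) + \frac{1}{-3 + 7} = 18 \left(-75\right) \left(5 - 10\right) + \frac{1}{4} = \left(-1350\right) \left(-5\right) + \frac{1}{4} = 6750 + \frac{1}{4} = \frac{27001}{4}$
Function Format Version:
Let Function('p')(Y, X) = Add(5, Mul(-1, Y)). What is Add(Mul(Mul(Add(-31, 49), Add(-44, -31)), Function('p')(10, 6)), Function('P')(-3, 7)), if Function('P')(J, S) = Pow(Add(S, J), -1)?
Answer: Rational(27001, 4) ≈ 6750.3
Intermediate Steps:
Function('P')(J, S) = Pow(Add(J, S), -1)
Add(Mul(Mul(Add(-31, 49), Add(-44, -31)), Function('p')(10, 6)), Function('P')(-3, 7)) = Add(Mul(Mul(Add(-31, 49), Add(-44, -31)), Add(5, Mul(-1, 10))), Pow(Add(-3, 7), -1)) = Add(Mul(Mul(18, -75), Add(5, -10)), Pow(4, -1)) = Add(Mul(-1350, -5), Rational(1, 4)) = Add(6750, Rational(1, 4)) = Rational(27001, 4)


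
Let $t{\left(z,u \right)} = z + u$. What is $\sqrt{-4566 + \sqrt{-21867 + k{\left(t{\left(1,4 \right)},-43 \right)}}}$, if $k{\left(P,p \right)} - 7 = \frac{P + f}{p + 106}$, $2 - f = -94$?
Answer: $\frac{\sqrt{-2013606 + 21 i \sqrt{9639553}}}{21} \approx 1.0938 + 67.581 i$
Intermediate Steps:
$f = 96$ ($f = 2 - -94 = 2 + 94 = 96$)
$t{\left(z,u \right)} = u + z$
$k{\left(P,p \right)} = 7 + \frac{96 + P}{106 + p}$ ($k{\left(P,p \right)} = 7 + \frac{P + 96}{p + 106} = 7 + \frac{96 + P}{106 + p}$)
$\sqrt{-4566 + \sqrt{-21867 + k{\left(t{\left(1,4 \right)},-43 \right)}}} = \sqrt{-4566 + \sqrt{-21867 + \frac{838 + \left(4 + 1\right) + 7 \left(-43\right)}{106 - 43}}} = \sqrt{-4566 + \sqrt{-21867 + \frac{838 + 5 - 301}{63}}} = \sqrt{-4566 + \sqrt{-21867 + \frac{1}{63} \cdot 542}} = \sqrt{-4566 + \sqrt{-21867 + \frac{542}{63}}} = \sqrt{-4566 + \sqrt{- \frac{1377079}{63}}} = \sqrt{-4566 + \frac{i \sqrt{9639553}}{21}}$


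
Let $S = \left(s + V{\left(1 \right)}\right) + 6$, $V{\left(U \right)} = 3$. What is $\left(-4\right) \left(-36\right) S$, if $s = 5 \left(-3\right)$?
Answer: $-864$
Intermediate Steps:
$s = -15$
$S = -6$ ($S = \left(-15 + 3\right) + 6 = -12 + 6 = -6$)
$\left(-4\right) \left(-36\right) S = \left(-4\right) \left(-36\right) \left(-6\right) = 144 \left(-6\right) = -864$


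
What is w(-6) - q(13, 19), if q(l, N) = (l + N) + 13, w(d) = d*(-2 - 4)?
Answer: -9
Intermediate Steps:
w(d) = -6*d (w(d) = d*(-6) = -6*d)
q(l, N) = 13 + N + l (q(l, N) = (N + l) + 13 = 13 + N + l)
w(-6) - q(13, 19) = -6*(-6) - (13 + 19 + 13) = 36 - 1*45 = 36 - 45 = -9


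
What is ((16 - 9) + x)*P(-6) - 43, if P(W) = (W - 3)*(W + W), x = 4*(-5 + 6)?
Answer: 1145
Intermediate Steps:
x = 4 (x = 4*1 = 4)
P(W) = 2*W*(-3 + W) (P(W) = (-3 + W)*(2*W) = 2*W*(-3 + W))
((16 - 9) + x)*P(-6) - 43 = ((16 - 9) + 4)*(2*(-6)*(-3 - 6)) - 43 = (7 + 4)*(2*(-6)*(-9)) - 43 = 11*108 - 43 = 1188 - 43 = 1145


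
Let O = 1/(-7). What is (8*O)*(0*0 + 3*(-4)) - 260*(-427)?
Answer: 777236/7 ≈ 1.1103e+5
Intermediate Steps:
O = -⅐ ≈ -0.14286
(8*O)*(0*0 + 3*(-4)) - 260*(-427) = (8*(-⅐))*(0*0 + 3*(-4)) - 260*(-427) = -8*(0 - 12)/7 + 111020 = -8/7*(-12) + 111020 = 96/7 + 111020 = 777236/7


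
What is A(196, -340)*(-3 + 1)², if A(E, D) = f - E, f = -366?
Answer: -2248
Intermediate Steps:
A(E, D) = -366 - E
A(196, -340)*(-3 + 1)² = (-366 - 1*196)*(-3 + 1)² = (-366 - 196)*(-2)² = -562*4 = -2248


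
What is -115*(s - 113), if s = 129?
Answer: -1840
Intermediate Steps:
-115*(s - 113) = -115*(129 - 113) = -115*16 = -1840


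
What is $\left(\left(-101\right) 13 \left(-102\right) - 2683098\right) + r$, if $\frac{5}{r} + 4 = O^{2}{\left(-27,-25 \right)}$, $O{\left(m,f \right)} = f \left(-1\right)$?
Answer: $- \frac{1583035807}{621} \approx -2.5492 \cdot 10^{6}$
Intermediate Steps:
$O{\left(m,f \right)} = - f$
$r = \frac{5}{621}$ ($r = \frac{5}{-4 + \left(\left(-1\right) \left(-25\right)\right)^{2}} = \frac{5}{-4 + 25^{2}} = \frac{5}{-4 + 625} = \frac{5}{621} \approx 0.0080515$)
$\left(\left(-101\right) 13 \left(-102\right) - 2683098\right) + r = \left(\left(-101\right) 13 \left(-102\right) - 2683098\right) + \frac{5}{621} = \left(\left(-1313\right) \left(-102\right) - 2683098\right) + \frac{5}{621} = \left(133926 - 2683098\right) + \frac{5}{621} = -2549172 + \frac{5}{621} = - \frac{1583035807}{621}$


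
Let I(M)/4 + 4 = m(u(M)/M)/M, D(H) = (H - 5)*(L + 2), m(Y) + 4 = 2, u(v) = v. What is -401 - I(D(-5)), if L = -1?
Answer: -1929/5 ≈ -385.80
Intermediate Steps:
m(Y) = -2 (m(Y) = -4 + 2 = -2)
D(H) = -5 + H (D(H) = (H - 5)*(-1 + 2) = (-5 + H)*1 = -5 + H)
I(M) = -16 - 8/M (I(M) = -16 + 4*(-2/M) = -16 - 8/M)
-401 - I(D(-5)) = -401 - (-16 - 8/(-5 - 5)) = -401 - (-16 - 8/(-10)) = -401 - (-16 - 8*(-⅒)) = -401 - (-16 + ⅘) = -401 - 1*(-76/5) = -401 + 76/5 = -1929/5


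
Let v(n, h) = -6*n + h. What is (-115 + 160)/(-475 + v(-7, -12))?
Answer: -9/89 ≈ -0.10112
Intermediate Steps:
v(n, h) = h - 6*n
(-115 + 160)/(-475 + v(-7, -12)) = (-115 + 160)/(-475 + (-12 - 6*(-7))) = 45/(-475 + (-12 + 42)) = 45/(-475 + 30) = 45/(-445) = 45*(-1/445) = -9/89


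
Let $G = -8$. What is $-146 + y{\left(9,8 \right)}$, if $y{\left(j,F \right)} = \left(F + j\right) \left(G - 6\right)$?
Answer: $-384$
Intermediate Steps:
$y{\left(j,F \right)} = - 14 F - 14 j$ ($y{\left(j,F \right)} = \left(F + j\right) \left(-8 - 6\right) = \left(F + j\right) \left(-14\right) = - 14 F - 14 j$)
$-146 + y{\left(9,8 \right)} = -146 - 238 = -384$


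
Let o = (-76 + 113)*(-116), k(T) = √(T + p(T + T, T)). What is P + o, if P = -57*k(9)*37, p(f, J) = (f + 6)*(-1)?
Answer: -4292 - 2109*I*√15 ≈ -4292.0 - 8168.1*I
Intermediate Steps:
p(f, J) = -6 - f (p(f, J) = (6 + f)*(-1) = -6 - f)
k(T) = √(-6 - T) (k(T) = √(T + (-6 - (T + T))) = √(T + (-6 - 2*T)) = √(-6 - T))
o = -4292 (o = 37*(-116) = -4292)
P = -2109*I*√15 (P = -57*√(-6 - 1*9)*37 = -57*√(-6 - 9)*37 = -57*I*√15*37 = -2109*I*√15 ≈ -8168.1*I)
P + o = -2109*I*√15 - 4292 = -4292 - 2109*I*√15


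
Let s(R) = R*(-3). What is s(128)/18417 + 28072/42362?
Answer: 83455836/130030159 ≈ 0.64182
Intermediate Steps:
s(R) = -3*R
s(128)/18417 + 28072/42362 = -3*128/18417 + 28072/42362 = -384*1/18417 + 28072*(1/42362) = -128/6139 + 14036/21181 = 83455836/130030159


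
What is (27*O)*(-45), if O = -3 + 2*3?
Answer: -3645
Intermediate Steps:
O = 3 (O = -3 + 6 = 3)
(27*O)*(-45) = (27*3)*(-45) = 81*(-45) = -3645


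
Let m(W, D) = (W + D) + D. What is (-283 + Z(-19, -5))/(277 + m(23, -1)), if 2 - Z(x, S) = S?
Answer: -138/149 ≈ -0.92617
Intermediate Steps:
m(W, D) = W + 2*D (m(W, D) = (D + W) + D = W + 2*D)
Z(x, S) = 2 - S
(-283 + Z(-19, -5))/(277 + m(23, -1)) = (-283 + (2 - 1*(-5)))/(277 + (23 + 2*(-1))) = (-283 + (2 + 5))/(277 + (23 - 2)) = (-283 + 7)/(277 + 21) = -276/298 = -276*1/298 = -138/149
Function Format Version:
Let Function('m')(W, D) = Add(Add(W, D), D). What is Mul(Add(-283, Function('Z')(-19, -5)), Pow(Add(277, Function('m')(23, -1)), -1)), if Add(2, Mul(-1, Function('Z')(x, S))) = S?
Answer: Rational(-138, 149) ≈ -0.92617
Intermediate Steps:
Function('m')(W, D) = Add(W, Mul(2, D)) (Function('m')(W, D) = Add(Add(D, W), D) = Add(W, Mul(2, D)))
Function('Z')(x, S) = Add(2, Mul(-1, S))
Mul(Add(-283, Function('Z')(-19, -5)), Pow(Add(277, Function('m')(23, -1)), -1)) = Mul(Add(-283, Add(2, Mul(-1, -5))), Pow(Add(277, Add(23, Mul(2, -1))), -1)) = Mul(Add(-283, Add(2, 5)), Pow(Add(277, Add(23, -2)), -1)) = Mul(Add(-283, 7), Pow(Add(277, 21), -1)) = Mul(-276, Pow(298, -1)) = Mul(-276, Rational(1, 298)) = Rational(-138, 149)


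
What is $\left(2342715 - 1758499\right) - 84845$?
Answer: $499371$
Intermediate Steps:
$\left(2342715 - 1758499\right) - 84845 = 584216 - 84845 = 499371$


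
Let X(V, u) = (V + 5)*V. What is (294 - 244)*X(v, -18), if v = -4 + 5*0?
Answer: -200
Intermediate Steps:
v = -4 (v = -4 + 0 = -4)
X(V, u) = V*(5 + V) (X(V, u) = (5 + V)*V = V*(5 + V))
(294 - 244)*X(v, -18) = (294 - 244)*(-4*(5 - 4)) = 50*(-4*1) = 50*(-4) = -200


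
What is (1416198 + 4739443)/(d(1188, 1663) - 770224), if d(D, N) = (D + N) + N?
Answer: -6155641/765710 ≈ -8.0391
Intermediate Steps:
d(D, N) = D + 2*N
(1416198 + 4739443)/(d(1188, 1663) - 770224) = (1416198 + 4739443)/((1188 + 2*1663) - 770224) = 6155641/((1188 + 3326) - 770224) = 6155641/(4514 - 770224) = 6155641/(-765710) = 6155641*(-1/765710) = -6155641/765710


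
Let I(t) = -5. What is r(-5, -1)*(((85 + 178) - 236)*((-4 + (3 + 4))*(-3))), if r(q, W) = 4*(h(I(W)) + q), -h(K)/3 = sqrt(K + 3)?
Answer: 4860 + 2916*I*sqrt(2) ≈ 4860.0 + 4123.8*I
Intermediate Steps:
h(K) = -3*sqrt(3 + K) (h(K) = -3*sqrt(K + 3) = -3*sqrt(3 + K))
r(q, W) = 4*q - 12*I*sqrt(2) (r(q, W) = 4*(-3*sqrt(3 - 5) + q) = 4*(-3*I*sqrt(2) + q) = 4*(q - 3*I*sqrt(2)) = 4*q - 12*I*sqrt(2))
r(-5, -1)*(((85 + 178) - 236)*((-4 + (3 + 4))*(-3))) = (4*(-5) - 12*I*sqrt(2))*(((85 + 178) - 236)*((-4 + (3 + 4))*(-3))) = (-20 - 12*I*sqrt(2))*((263 - 236)*((-4 + 7)*(-3))) = (-20 - 12*I*sqrt(2))*(27*(3*(-3))) = (-20 - 12*I*sqrt(2))*(27*(-9)) = (-20 - 12*I*sqrt(2))*(-243) = 4860 + 2916*I*sqrt(2)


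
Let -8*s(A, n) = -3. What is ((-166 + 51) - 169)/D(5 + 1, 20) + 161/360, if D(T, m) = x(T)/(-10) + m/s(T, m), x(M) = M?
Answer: -1406249/284760 ≈ -4.9384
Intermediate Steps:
s(A, n) = 3/8 (s(A, n) = -⅛*(-3) = 3/8)
D(T, m) = -T/10 + 8*m/3 (D(T, m) = T/(-10) + m/(3/8) = T*(-⅒) + m*(8/3) = -T/10 + 8*m/3)
((-166 + 51) - 169)/D(5 + 1, 20) + 161/360 = ((-166 + 51) - 169)/(-(5 + 1)/10 + (8/3)*20) + 161/360 = (-115 - 169)/(-⅒*6 + 160/3) + 161*(1/360) = -284/(-⅗ + 160/3) + 161/360 = -284/791/15 + 161/360 = -284*15/791 + 161/360 = -4260/791 + 161/360 = -1406249/284760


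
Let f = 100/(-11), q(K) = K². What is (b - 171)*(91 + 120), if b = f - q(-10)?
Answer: -650091/11 ≈ -59099.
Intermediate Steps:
f = -100/11 (f = 100*(-1/11) = -100/11 ≈ -9.0909)
b = -1200/11 (b = -100/11 - 1*(-10)² = -100/11 - 1*100 = -100/11 - 100 = -1200/11 ≈ -109.09)
(b - 171)*(91 + 120) = (-1200/11 - 171)*(91 + 120) = -3081/11*211 = -650091/11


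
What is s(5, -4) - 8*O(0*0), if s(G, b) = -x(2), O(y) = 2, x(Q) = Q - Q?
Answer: -16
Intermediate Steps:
x(Q) = 0
s(G, b) = 0 (s(G, b) = -1*0 = 0)
s(5, -4) - 8*O(0*0) = 0 - 8*2 = 0 - 16 = -16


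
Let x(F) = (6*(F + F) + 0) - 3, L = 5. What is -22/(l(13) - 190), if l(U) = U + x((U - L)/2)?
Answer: ⅙ ≈ 0.16667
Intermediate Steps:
x(F) = -3 + 12*F (x(F) = (6*(2*F) + 0) - 3 = (12*F + 0) - 3 = 12*F - 3 = -3 + 12*F)
l(U) = -33 + 7*U (l(U) = U + (-3 + 12*((U - 1*5)/2)) = U + (-3 + 12*((U - 5)*(½))) = U + (-3 + 12*((-5 + U)*(½))) = U + (-3 + 12*(-5/2 + U/2)) = U + (-3 + (-30 + 6*U)) = U + (-33 + 6*U) = -33 + 7*U)
-22/(l(13) - 190) = -22/((-33 + 7*13) - 190) = -22/((-33 + 91) - 190) = -22/(58 - 190) = -22/(-132) = -1/132*(-22) = ⅙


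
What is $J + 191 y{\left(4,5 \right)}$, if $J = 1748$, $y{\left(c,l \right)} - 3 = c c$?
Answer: $5377$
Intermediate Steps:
$y{\left(c,l \right)} = 3 + c^{2}$ ($y{\left(c,l \right)} = 3 + c c = 3 + c^{2}$)
$J + 191 y{\left(4,5 \right)} = 1748 + 191 \left(3 + 4^{2}\right) = 1748 + 191 \left(3 + 16\right) = 1748 + 191 \cdot 19 = 1748 + 3629 = 5377$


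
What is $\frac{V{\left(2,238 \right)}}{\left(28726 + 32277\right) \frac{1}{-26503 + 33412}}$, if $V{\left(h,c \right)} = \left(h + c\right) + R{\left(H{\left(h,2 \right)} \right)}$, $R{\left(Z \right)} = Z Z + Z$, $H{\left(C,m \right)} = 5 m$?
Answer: $\frac{2418150}{61003} \approx 39.64$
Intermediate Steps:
$R{\left(Z \right)} = Z + Z^{2}$ ($R{\left(Z \right)} = Z^{2} + Z = Z + Z^{2}$)
$V{\left(h,c \right)} = 110 + c + h$ ($V{\left(h,c \right)} = \left(h + c\right) + 5 \cdot 2 \left(1 + 5 \cdot 2\right) = \left(c + h\right) + 10 \left(1 + 10\right) = \left(c + h\right) + 10 \cdot 11 = \left(c + h\right) + 110 = 110 + c + h$)
$\frac{V{\left(2,238 \right)}}{\left(28726 + 32277\right) \frac{1}{-26503 + 33412}} = \frac{110 + 238 + 2}{\left(28726 + 32277\right) \frac{1}{-26503 + 33412}} = \frac{350}{61003 \cdot \frac{1}{6909}} = \frac{350}{\frac{61003}{6909}} = 350 \cdot \frac{6909}{61003} = \frac{2418150}{61003}$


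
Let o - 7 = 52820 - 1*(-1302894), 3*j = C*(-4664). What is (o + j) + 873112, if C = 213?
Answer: 1897689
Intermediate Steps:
j = -331144 (j = (213*(-4664))/3 = (⅓)*(-993432) = -331144)
o = 1355721 (o = 7 + (52820 - 1*(-1302894)) = 7 + (52820 + 1302894) = 7 + 1355714 = 1355721)
(o + j) + 873112 = (1355721 - 331144) + 873112 = 1024577 + 873112 = 1897689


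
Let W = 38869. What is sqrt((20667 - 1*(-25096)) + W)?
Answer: 2*sqrt(21158) ≈ 290.92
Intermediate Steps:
sqrt((20667 - 1*(-25096)) + W) = sqrt((20667 - 1*(-25096)) + 38869) = sqrt((20667 + 25096) + 38869) = sqrt(45763 + 38869) = sqrt(84632) = 2*sqrt(21158)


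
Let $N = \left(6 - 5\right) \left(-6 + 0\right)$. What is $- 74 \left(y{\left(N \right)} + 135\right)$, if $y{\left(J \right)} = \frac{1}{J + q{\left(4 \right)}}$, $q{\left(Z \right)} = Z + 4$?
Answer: $-10027$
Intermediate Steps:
$q{\left(Z \right)} = 4 + Z$
$N = -6$ ($N = 1 \left(-6\right) = -6$)
$y{\left(J \right)} = \frac{1}{8 + J}$ ($y{\left(J \right)} = \frac{1}{J + \left(4 + 4\right)} = \frac{1}{J + 8} = \frac{1}{8 + J}$)
$- 74 \left(y{\left(N \right)} + 135\right) = - 74 \left(\frac{1}{8 - 6} + 135\right) = - 74 \left(\frac{1}{2} + 135\right) = \left(-74\right) \frac{271}{2} = -10027$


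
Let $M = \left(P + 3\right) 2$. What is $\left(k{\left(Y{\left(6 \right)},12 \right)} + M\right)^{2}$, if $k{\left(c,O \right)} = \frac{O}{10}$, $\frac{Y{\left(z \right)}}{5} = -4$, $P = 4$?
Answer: $\frac{5776}{25} \approx 231.04$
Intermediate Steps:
$M = 14$ ($M = \left(4 + 3\right) 2 = 7 \cdot 2 = 14$)
$Y{\left(z \right)} = -20$ ($Y{\left(z \right)} = 5 \left(-4\right) = -20$)
$k{\left(c,O \right)} = \frac{O}{10}$ ($k{\left(c,O \right)} = O \frac{1}{10} = \frac{O}{10}$)
$\left(k{\left(Y{\left(6 \right)},12 \right)} + M\right)^{2} = \left(\frac{1}{10} \cdot 12 + 14\right)^{2} = \left(\frac{6}{5} + 14\right)^{2} = \left(\frac{76}{5}\right)^{2} = \frac{5776}{25}$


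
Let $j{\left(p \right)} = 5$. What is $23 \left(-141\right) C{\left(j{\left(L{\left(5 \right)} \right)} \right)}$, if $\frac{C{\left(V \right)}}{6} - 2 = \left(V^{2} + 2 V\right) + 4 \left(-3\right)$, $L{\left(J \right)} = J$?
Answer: $-486450$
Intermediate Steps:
$C{\left(V \right)} = -60 + 6 V^{2} + 12 V$ ($C{\left(V \right)} = 12 + 6 \left(\left(V^{2} + 2 V\right) + 4 \left(-3\right)\right) = 12 + 6 \left(\left(V^{2} + 2 V\right) - 12\right) = 12 + 6 \left(-12 + V^{2} + 2 V\right) = 12 + \left(-72 + 6 V^{2} + 12 V\right) = -60 + 6 V^{2} + 12 V$)
$23 \left(-141\right) C{\left(j{\left(L{\left(5 \right)} \right)} \right)} = 23 \left(-141\right) \left(-60 + 6 \cdot 5^{2} + 12 \cdot 5\right) = - 3243 \left(-60 + 6 \cdot 25 + 60\right) = - 3243 \left(-60 + 150 + 60\right) = \left(-3243\right) 150 = -486450$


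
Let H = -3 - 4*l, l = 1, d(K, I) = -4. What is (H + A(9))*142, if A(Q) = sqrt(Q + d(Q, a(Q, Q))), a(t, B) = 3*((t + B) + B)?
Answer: -994 + 142*sqrt(5) ≈ -676.48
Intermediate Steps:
a(t, B) = 3*t + 6*B (a(t, B) = 3*((B + t) + B) = 3*(t + 2*B) = 3*t + 6*B)
H = -7 (H = -3 - 4*1 = -3 - 4 = -7)
A(Q) = sqrt(-4 + Q) (A(Q) = sqrt(Q - 4) = sqrt(-4 + Q))
(H + A(9))*142 = (-7 + sqrt(-4 + 9))*142 = (-7 + sqrt(5))*142 = -994 + 142*sqrt(5)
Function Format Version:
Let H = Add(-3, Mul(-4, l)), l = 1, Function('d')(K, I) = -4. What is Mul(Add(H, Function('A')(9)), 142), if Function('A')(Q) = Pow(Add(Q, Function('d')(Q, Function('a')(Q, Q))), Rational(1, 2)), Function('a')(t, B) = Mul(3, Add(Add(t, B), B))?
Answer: Add(-994, Mul(142, Pow(5, Rational(1, 2)))) ≈ -676.48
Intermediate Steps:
Function('a')(t, B) = Add(Mul(3, t), Mul(6, B)) (Function('a')(t, B) = Mul(3, Add(Add(B, t), B)) = Mul(3, Add(t, Mul(2, B))) = Add(Mul(3, t), Mul(6, B)))
H = -7 (H = Add(-3, Mul(-4, 1)) = Add(-3, -4) = -7)
Function('A')(Q) = Pow(Add(-4, Q), Rational(1, 2)) (Function('A')(Q) = Pow(Add(Q, -4), Rational(1, 2)) = Pow(Add(-4, Q), Rational(1, 2)))
Mul(Add(H, Function('A')(9)), 142) = Mul(Add(-7, Pow(Add(-4, 9), Rational(1, 2))), 142) = Mul(Add(-7, Pow(5, Rational(1, 2))), 142) = Add(-994, Mul(142, Pow(5, Rational(1, 2))))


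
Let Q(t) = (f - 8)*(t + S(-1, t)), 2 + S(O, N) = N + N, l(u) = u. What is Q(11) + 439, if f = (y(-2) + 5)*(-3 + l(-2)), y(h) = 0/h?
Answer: -584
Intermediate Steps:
S(O, N) = -2 + 2*N (S(O, N) = -2 + (N + N) = -2 + 2*N)
y(h) = 0
f = -25 (f = (0 + 5)*(-3 - 2) = 5*(-5) = -25)
Q(t) = 66 - 99*t (Q(t) = (-25 - 8)*(t + (-2 + 2*t)) = -33*(-2 + 3*t) = 66 - 99*t)
Q(11) + 439 = (66 - 99*11) + 439 = (66 - 1089) + 439 = -1023 + 439 = -584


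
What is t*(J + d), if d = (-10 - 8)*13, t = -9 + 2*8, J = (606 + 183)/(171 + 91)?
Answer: -423633/262 ≈ -1616.9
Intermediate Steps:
J = 789/262 ≈ 3.0115
t = 7 (t = -9 + 16 = 7)
d = -234 (d = -18*13 = -234)
t*(J + d) = 7*(789/262 - 234) = 7*(-60519/262) = -423633/262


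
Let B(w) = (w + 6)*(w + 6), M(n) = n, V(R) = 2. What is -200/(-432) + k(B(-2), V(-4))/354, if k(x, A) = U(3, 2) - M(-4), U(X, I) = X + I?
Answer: 778/1593 ≈ 0.48839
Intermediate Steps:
B(w) = (6 + w)**2 (B(w) = (6 + w)*(6 + w) = (6 + w)**2)
U(X, I) = I + X
k(x, A) = 9 (k(x, A) = (2 + 3) - 1*(-4) = 5 + 4 = 9)
-200/(-432) + k(B(-2), V(-4))/354 = -200/(-432) + 9/354 = -200*(-1/432) + 9*(1/354) = 25/54 + 3/118 = 778/1593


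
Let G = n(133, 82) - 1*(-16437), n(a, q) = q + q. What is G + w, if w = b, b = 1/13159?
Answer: 218452560/13159 ≈ 16601.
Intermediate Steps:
n(a, q) = 2*q
b = 1/13159 ≈ 7.5994e-5
w = 1/13159 ≈ 7.5994e-5
G = 16601 (G = 2*82 - 1*(-16437) = 164 + 16437 = 16601)
G + w = 16601 + 1/13159 = 218452560/13159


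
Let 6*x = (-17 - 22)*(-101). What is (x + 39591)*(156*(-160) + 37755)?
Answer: 1029933525/2 ≈ 5.1497e+8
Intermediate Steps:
x = 1313/2 (x = ((-17 - 22)*(-101))/6 = (-39*(-101))/6 = (⅙)*3939 = 1313/2 ≈ 656.50)
(x + 39591)*(156*(-160) + 37755) = (1313/2 + 39591)*(156*(-160) + 37755) = 80495*(-24960 + 37755)/2 = (80495/2)*12795 = 1029933525/2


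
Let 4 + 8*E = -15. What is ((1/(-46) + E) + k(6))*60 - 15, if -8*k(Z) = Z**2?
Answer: -19725/46 ≈ -428.80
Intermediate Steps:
E = -19/8 (E = -1/2 + (1/8)*(-15) = -1/2 - 15/8 = -19/8 ≈ -2.3750)
k(Z) = -Z**2/8
((1/(-46) + E) + k(6))*60 - 15 = ((1/(-46) - 19/8) - 1/8*6**2)*60 - 15 = ((-1/46 - 19/8) - 1/8*36)*60 - 15 = (-441/184 - 9/2)*60 - 15 = -1269/184*60 - 15 = -19035/46 - 15 = -19725/46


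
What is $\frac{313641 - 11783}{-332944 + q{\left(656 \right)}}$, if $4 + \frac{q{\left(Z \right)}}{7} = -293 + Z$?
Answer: $- \frac{301858}{330431} \approx -0.91353$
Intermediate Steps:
$q{\left(Z \right)} = -2079 + 7 Z$ ($q{\left(Z \right)} = -28 + 7 \left(-293 + Z\right) = -28 + \left(-2051 + 7 Z\right) = -2079 + 7 Z$)
$\frac{313641 - 11783}{-332944 + q{\left(656 \right)}} = \frac{313641 - 11783}{-332944 + \left(-2079 + 7 \cdot 656\right)} = \frac{301858}{-332944 + \left(-2079 + 4592\right)} = \frac{301858}{-332944 + 2513} = \frac{301858}{-330431} = 301858 \left(- \frac{1}{330431}\right) = - \frac{301858}{330431}$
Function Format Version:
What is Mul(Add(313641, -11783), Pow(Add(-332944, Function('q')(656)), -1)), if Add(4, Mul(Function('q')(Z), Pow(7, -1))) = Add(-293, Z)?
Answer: Rational(-301858, 330431) ≈ -0.91353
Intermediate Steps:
Function('q')(Z) = Add(-2079, Mul(7, Z)) (Function('q')(Z) = Add(-28, Mul(7, Add(-293, Z))) = Add(-28, Add(-2051, Mul(7, Z))) = Add(-2079, Mul(7, Z)))
Mul(Add(313641, -11783), Pow(Add(-332944, Function('q')(656)), -1)) = Mul(Add(313641, -11783), Pow(Add(-332944, Add(-2079, Mul(7, 656))), -1)) = Mul(301858, Pow(Add(-332944, Add(-2079, 4592)), -1)) = Mul(301858, Pow(Add(-332944, 2513), -1)) = Mul(301858, Pow(-330431, -1)) = Mul(301858, Rational(-1, 330431)) = Rational(-301858, 330431)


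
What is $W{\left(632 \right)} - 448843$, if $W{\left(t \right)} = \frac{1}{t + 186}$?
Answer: $- \frac{367153573}{818} \approx -4.4884 \cdot 10^{5}$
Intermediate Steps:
$W{\left(t \right)} = \frac{1}{186 + t}$
$W{\left(632 \right)} - 448843 = \frac{1}{186 + 632} - 448843 = \frac{1}{818} - 448843 = - \frac{367153573}{818}$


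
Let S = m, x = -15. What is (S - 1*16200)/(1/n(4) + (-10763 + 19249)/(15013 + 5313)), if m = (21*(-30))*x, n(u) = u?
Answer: -2032600/201 ≈ -10112.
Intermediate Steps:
m = 9450 (m = (21*(-30))*(-15) = -630*(-15) = 9450)
S = 9450
(S - 1*16200)/(1/n(4) + (-10763 + 19249)/(15013 + 5313)) = (9450 - 1*16200)/(1/4 + (-10763 + 19249)/(15013 + 5313)) = (9450 - 16200)/(1/4 + 8486/20326) = -6750/(1/4 + 8486*(1/20326)) = -6750/(1/4 + 4243/10163) = -6750/27135/40652 = -6750*40652/27135 = -2032600/201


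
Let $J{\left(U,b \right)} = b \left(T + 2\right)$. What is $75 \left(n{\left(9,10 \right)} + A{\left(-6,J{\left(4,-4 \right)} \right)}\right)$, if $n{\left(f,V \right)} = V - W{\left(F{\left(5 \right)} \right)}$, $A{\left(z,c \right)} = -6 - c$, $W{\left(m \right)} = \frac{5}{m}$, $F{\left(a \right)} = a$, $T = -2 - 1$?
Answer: $-75$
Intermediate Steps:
$T = -3$
$J{\left(U,b \right)} = - b$ ($J{\left(U,b \right)} = b \left(-3 + 2\right) = b \left(-1\right) = - b$)
$n{\left(f,V \right)} = -1 + V$ ($n{\left(f,V \right)} = V - \frac{5}{5} = V - 5 \cdot \frac{1}{5} = V - 1 = -1 + V$)
$75 \left(n{\left(9,10 \right)} + A{\left(-6,J{\left(4,-4 \right)} \right)}\right) = 75 \left(\left(-1 + 10\right) - \left(6 - -4\right)\right) = 75 \left(9 - 10\right) = 75 \left(-1\right) = -75$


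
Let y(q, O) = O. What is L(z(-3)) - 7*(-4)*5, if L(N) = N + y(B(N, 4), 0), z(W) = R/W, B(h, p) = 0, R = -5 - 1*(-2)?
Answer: 141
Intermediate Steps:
R = -3 (R = -5 + 2 = -3)
z(W) = -3/W
L(N) = N (L(N) = N + 0 = N)
L(z(-3)) - 7*(-4)*5 = -3/(-3) - 7*(-4)*5 = -3*(-⅓) + 28*5 = 1 + 140 = 141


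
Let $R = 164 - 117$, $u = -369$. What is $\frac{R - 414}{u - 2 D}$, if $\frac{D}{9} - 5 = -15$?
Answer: $\frac{367}{189} \approx 1.9418$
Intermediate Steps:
$D = -90$ ($D = 45 + 9 \left(-15\right) = 45 - 135 = -90$)
$R = 47$
$\frac{R - 414}{u - 2 D} = \frac{47 - 414}{-369 - -180} = - \frac{367}{-369 + 180} = - \frac{367}{-189} = \left(-367\right) \left(- \frac{1}{189}\right) = \frac{367}{189}$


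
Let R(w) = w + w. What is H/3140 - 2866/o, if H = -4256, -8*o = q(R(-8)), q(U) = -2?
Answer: -9000304/785 ≈ -11465.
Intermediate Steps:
R(w) = 2*w
o = 1/4 (o = -1/8*(-2) = 1/4 ≈ 0.25000)
H/3140 - 2866/o = -4256/3140 - 2866/1/4 = -4256*1/3140 - 2866*4 = -1064/785 - 11464 = -9000304/785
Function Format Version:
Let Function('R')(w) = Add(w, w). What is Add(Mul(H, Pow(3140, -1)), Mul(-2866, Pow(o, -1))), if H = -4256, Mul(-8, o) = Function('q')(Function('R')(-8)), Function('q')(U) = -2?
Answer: Rational(-9000304, 785) ≈ -11465.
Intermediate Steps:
Function('R')(w) = Mul(2, w)
o = Rational(1, 4) (o = Mul(Rational(-1, 8), -2) = Rational(1, 4) ≈ 0.25000)
Add(Mul(H, Pow(3140, -1)), Mul(-2866, Pow(o, -1))) = Add(Mul(-4256, Pow(3140, -1)), Mul(-2866, Pow(Rational(1, 4), -1))) = Add(Mul(-4256, Rational(1, 3140)), Mul(-2866, 4)) = Add(Rational(-1064, 785), -11464) = Rational(-9000304, 785)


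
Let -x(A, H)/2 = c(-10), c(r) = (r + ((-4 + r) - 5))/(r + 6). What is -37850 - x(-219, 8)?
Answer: -75671/2 ≈ -37836.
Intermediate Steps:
c(r) = (-9 + 2*r)/(6 + r) (c(r) = (r + (-9 + r))/(6 + r) = (-9 + 2*r)/(6 + r))
x(A, H) = -29/2 (x(A, H) = -2*(-9 + 2*(-10))/(6 - 10) = -2*(-9 - 20)/(-4) = -(-1)*(-29)/2 = -2*29/4 = -29/2)
-37850 - x(-219, 8) = -37850 - 1*(-29/2) = -37850 + 29/2 = -75671/2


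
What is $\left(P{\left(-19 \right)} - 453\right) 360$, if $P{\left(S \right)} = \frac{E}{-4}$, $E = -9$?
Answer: $-162270$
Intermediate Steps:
$P{\left(S \right)} = \frac{9}{4}$ ($P{\left(S \right)} = - \frac{9}{-4} = \left(-9\right) \left(- \frac{1}{4}\right) = \frac{9}{4}$)
$\left(P{\left(-19 \right)} - 453\right) 360 = \left(\frac{9}{4} - 453\right) 360 = \left(- \frac{1803}{4}\right) 360 = -162270$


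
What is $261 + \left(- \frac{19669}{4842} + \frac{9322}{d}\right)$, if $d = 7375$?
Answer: $\frac{156276661}{605250} \approx 258.2$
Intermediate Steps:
$261 + \left(- \frac{19669}{4842} + \frac{9322}{d}\right) = 261 + \left(- \frac{19669}{4842} + \frac{9322}{7375}\right) = 261 + \left(\left(-19669\right) \frac{1}{4842} + 9322 \cdot \frac{1}{7375}\right) = 261 + \left(- \frac{19669}{4842} + \frac{158}{125}\right) = 261 - \frac{1693589}{605250} = \frac{156276661}{605250}$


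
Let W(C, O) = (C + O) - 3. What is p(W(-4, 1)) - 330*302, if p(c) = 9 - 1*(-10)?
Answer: -99641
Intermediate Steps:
W(C, O) = -3 + C + O
p(c) = 19 (p(c) = 9 + 10 = 19)
p(W(-4, 1)) - 330*302 = 19 - 330*302 = 19 - 99660 = -99641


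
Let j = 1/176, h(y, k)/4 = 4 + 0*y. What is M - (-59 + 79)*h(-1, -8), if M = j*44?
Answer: -1279/4 ≈ -319.75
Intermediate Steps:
h(y, k) = 16 (h(y, k) = 4*(4 + 0*y) = 4*(4 + 0) = 4*4 = 16)
j = 1/176 ≈ 0.0056818
M = 1/4 (M = (1/176)*44 = 1/4 ≈ 0.25000)
M - (-59 + 79)*h(-1, -8) = 1/4 - (-59 + 79)*16 = 1/4 - 20*16 = 1/4 - 1*320 = 1/4 - 320 = -1279/4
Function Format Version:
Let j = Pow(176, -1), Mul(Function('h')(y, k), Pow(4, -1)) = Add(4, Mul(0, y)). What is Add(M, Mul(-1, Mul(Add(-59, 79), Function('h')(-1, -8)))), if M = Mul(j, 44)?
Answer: Rational(-1279, 4) ≈ -319.75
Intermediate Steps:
Function('h')(y, k) = 16 (Function('h')(y, k) = Mul(4, Add(4, Mul(0, y))) = Mul(4, Add(4, 0)) = Mul(4, 4) = 16)
j = Rational(1, 176) ≈ 0.0056818
M = Rational(1, 4) (M = Mul(Rational(1, 176), 44) = Rational(1, 4) ≈ 0.25000)
Add(M, Mul(-1, Mul(Add(-59, 79), Function('h')(-1, -8)))) = Add(Rational(1, 4), Mul(-1, Mul(Add(-59, 79), 16))) = Add(Rational(1, 4), Mul(-1, Mul(20, 16))) = Add(Rational(1, 4), Mul(-1, 320)) = Add(Rational(1, 4), -320) = Rational(-1279, 4)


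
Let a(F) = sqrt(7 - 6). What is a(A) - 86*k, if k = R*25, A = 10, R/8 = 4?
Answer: -68799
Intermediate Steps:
R = 32 (R = 8*4 = 32)
a(F) = 1 (a(F) = sqrt(1) = 1)
k = 800 (k = 32*25 = 800)
a(A) - 86*k = 1 - 86*800 = 1 - 68800 = -68799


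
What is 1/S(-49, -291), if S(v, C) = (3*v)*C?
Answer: 1/42777 ≈ 2.3377e-5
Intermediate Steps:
S(v, C) = 3*C*v
1/S(-49, -291) = 1/(3*(-291)*(-49)) = 1/42777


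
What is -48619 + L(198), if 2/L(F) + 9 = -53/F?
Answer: -89216261/1835 ≈ -48619.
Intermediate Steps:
L(F) = 2/(-9 - 53/F)
-48619 + L(198) = -48619 - 2*198/(53 + 9*198) = -48619 - 2*198/(53 + 1782) = -48619 - 2*198/1835 = -48619 - 2*198*1/1835 = -48619 - 396/1835 = -89216261/1835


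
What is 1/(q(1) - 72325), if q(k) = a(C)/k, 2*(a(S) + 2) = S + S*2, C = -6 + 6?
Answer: -1/72327 ≈ -1.3826e-5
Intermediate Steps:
C = 0
a(S) = -2 + 3*S/2 (a(S) = -2 + (S + S*2)/2 = -2 + (S + 2*S)/2 = -2 + (3*S)/2 = -2 + 3*S/2)
q(k) = -2/k (q(k) = (-2 + (3/2)*0)/k = (-2 + 0)/k = -2/k)
1/(q(1) - 72325) = 1/(-2/1 - 72325) = 1/(-2*1 - 72325) = 1/(-2 - 72325) = 1/(-72327) = -1/72327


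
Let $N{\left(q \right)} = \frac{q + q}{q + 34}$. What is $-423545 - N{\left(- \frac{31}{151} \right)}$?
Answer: $- \frac{2161350073}{5103} \approx -4.2355 \cdot 10^{5}$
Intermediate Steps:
$N{\left(q \right)} = \frac{2 q}{34 + q}$
$-423545 - N{\left(- \frac{31}{151} \right)} = -423545 - \frac{2 \left(- \frac{31}{151}\right)}{34 - \frac{31}{151}} = -423545 - \frac{2 \left(\left(-31\right) \frac{1}{151}\right)}{34 - \frac{31}{151}} = -423545 - 2 \left(- \frac{31}{151}\right) \frac{1}{34 - \frac{31}{151}} = -423545 - 2 \left(- \frac{31}{151}\right) \frac{1}{\frac{5103}{151}} = -423545 - 2 \left(- \frac{31}{151}\right) \frac{151}{5103} = -423545 - - \frac{62}{5103} = -423545 + \frac{62}{5103} = - \frac{2161350073}{5103}$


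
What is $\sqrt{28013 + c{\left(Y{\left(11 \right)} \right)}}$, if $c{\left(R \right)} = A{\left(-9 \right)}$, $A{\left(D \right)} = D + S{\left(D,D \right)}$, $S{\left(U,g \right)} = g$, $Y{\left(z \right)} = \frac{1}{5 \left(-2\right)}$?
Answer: $\sqrt{27995} \approx 167.32$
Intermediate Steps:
$Y{\left(z \right)} = - \frac{1}{10}$ ($Y{\left(z \right)} = \frac{1}{-10} = - \frac{1}{10}$)
$A{\left(D \right)} = 2 D$ ($A{\left(D \right)} = D + D = 2 D$)
$c{\left(R \right)} = -18$ ($c{\left(R \right)} = 2 \left(-9\right) = -18$)
$\sqrt{28013 + c{\left(Y{\left(11 \right)} \right)}} = \sqrt{28013 - 18} = \sqrt{27995}$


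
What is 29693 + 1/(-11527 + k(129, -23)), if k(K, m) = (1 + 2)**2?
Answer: 342003973/11518 ≈ 29693.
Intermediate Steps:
k(K, m) = 9 (k(K, m) = 3**2 = 9)
29693 + 1/(-11527 + k(129, -23)) = 29693 + 1/(-11527 + 9) = 29693 + 1/(-11518) = 29693 - 1/11518 = 342003973/11518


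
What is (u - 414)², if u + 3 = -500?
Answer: 840889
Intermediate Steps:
u = -503 (u = -3 - 500 = -503)
(u - 414)² = (-503 - 414)² = (-917)² = 840889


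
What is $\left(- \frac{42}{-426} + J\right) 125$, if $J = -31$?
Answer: $- \frac{274250}{71} \approx -3862.7$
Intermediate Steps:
$\left(- \frac{42}{-426} + J\right) 125 = \left(- \frac{42}{-426} - 31\right) 125 = \left(\left(-42\right) \left(- \frac{1}{426}\right) - 31\right) 125 = \left(\frac{7}{71} - 31\right) 125 = \left(- \frac{2194}{71}\right) 125 = - \frac{274250}{71}$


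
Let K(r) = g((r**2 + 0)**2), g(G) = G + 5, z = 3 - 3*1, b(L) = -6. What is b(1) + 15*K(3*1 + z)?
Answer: 1284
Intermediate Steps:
z = 0 (z = 3 - 3 = 0)
g(G) = 5 + G
K(r) = 5 + r**4 (K(r) = 5 + (r**2 + 0)**2 = 5 + (r**2)**2 = 5 + r**4)
b(1) + 15*K(3*1 + z) = -6 + 15*(5 + (3*1 + 0)**4) = -6 + 15*(5 + (3 + 0)**4) = -6 + 15*(5 + 3**4) = -6 + 15*(5 + 81) = -6 + 15*86 = -6 + 1290 = 1284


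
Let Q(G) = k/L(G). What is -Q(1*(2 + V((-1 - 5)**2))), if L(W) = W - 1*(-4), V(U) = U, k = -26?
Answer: 13/21 ≈ 0.61905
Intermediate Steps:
L(W) = 4 + W (L(W) = W + 4 = 4 + W)
Q(G) = -26/(4 + G)
-Q(1*(2 + V((-1 - 5)**2))) = -(-26)/(4 + 1*(2 + (-1 - 5)**2)) = -(-26)/(4 + 1*(2 + (-6)**2)) = -(-26)/(4 + 1*(2 + 36)) = -(-26)/(4 + 1*38) = -(-26)/(4 + 38) = -(-26)/42 = -1*(-13/21) = 13/21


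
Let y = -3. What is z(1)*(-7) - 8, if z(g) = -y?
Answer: -29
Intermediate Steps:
z(g) = 3 (z(g) = -1*(-3) = 3)
z(1)*(-7) - 8 = 3*(-7) - 8 = -21 - 8 = -29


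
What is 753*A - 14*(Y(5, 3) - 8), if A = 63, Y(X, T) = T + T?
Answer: 47467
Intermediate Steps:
Y(X, T) = 2*T
753*A - 14*(Y(5, 3) - 8) = 753*63 - 14*(2*3 - 8) = 47439 - 14*(6 - 8) = 47439 - 14*(-2) = 47439 + 28 = 47467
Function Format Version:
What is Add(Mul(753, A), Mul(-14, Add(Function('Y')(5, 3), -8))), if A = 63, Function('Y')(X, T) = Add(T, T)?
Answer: 47467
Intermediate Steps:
Function('Y')(X, T) = Mul(2, T)
Add(Mul(753, A), Mul(-14, Add(Function('Y')(5, 3), -8))) = Add(Mul(753, 63), Mul(-14, Add(Mul(2, 3), -8))) = Add(47439, Mul(-14, Add(6, -8))) = Add(47439, Mul(-14, -2)) = Add(47439, 28) = 47467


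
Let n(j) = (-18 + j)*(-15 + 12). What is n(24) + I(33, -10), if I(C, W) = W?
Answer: -28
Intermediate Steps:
n(j) = 54 - 3*j (n(j) = (-18 + j)*(-3) = 54 - 3*j)
n(24) + I(33, -10) = (54 - 3*24) - 10 = (54 - 72) - 10 = -18 - 10 = -28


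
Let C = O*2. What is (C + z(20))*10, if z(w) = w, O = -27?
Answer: -340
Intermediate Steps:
C = -54 (C = -27*2 = -54)
(C + z(20))*10 = (-54 + 20)*10 = -34*10 = -340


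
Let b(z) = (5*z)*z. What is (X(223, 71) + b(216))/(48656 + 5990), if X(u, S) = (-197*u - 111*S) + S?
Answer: 181539/54646 ≈ 3.3221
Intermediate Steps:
X(u, S) = -197*u - 110*S
b(z) = 5*z²
(X(223, 71) + b(216))/(48656 + 5990) = ((-197*223 - 110*71) + 5*216²)/(48656 + 5990) = ((-43931 - 7810) + 5*46656)/54646 = (-51741 + 233280)*(1/54646) = 181539*(1/54646) = 181539/54646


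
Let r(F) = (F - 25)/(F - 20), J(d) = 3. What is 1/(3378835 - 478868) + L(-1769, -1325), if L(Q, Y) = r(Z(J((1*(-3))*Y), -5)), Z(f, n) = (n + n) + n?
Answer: 3314249/2899967 ≈ 1.1429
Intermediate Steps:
Z(f, n) = 3*n (Z(f, n) = 2*n + n = 3*n)
r(F) = (-25 + F)/(-20 + F)
L(Q, Y) = 8/7 (L(Q, Y) = (-25 + 3*(-5))/(-20 + 3*(-5)) = (-25 - 15)/(-20 - 15) = -40/(-35) = -1/35*(-40) = 8/7)
1/(3378835 - 478868) + L(-1769, -1325) = 1/(3378835 - 478868) + 8/7 = 1/2899967 + 8/7 = 3314249/2899967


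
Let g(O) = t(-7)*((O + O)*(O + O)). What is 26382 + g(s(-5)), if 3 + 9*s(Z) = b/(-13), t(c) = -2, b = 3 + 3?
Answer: 4458358/169 ≈ 26381.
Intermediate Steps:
b = 6
s(Z) = -5/13 (s(Z) = -⅓ + (6/(-13))/9 = -⅓ + (6*(-1/13))/9 = -⅓ + (⅑)*(-6/13) = -⅓ - 2/39 = -5/13)
g(O) = -8*O² (g(O) = -2*(O + O)*(O + O) = -2*2*O*2*O = -8*O²)
26382 + g(s(-5)) = 26382 - 8*(-5/13)² = 26382 - 8*25/169 = 26382 - 200/169 = 4458358/169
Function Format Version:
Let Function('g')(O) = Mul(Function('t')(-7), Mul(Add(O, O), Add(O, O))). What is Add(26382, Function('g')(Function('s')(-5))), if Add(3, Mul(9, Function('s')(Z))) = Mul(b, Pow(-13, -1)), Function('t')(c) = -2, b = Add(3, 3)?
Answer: Rational(4458358, 169) ≈ 26381.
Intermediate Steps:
b = 6
Function('s')(Z) = Rational(-5, 13) (Function('s')(Z) = Add(Rational(-1, 3), Mul(Rational(1, 9), Mul(6, Pow(-13, -1)))) = Add(Rational(-1, 3), Mul(Rational(1, 9), Mul(6, Rational(-1, 13)))) = Add(Rational(-1, 3), Mul(Rational(1, 9), Rational(-6, 13))) = Add(Rational(-1, 3), Rational(-2, 39)) = Rational(-5, 13))
Function('g')(O) = Mul(-8, Pow(O, 2)) (Function('g')(O) = Mul(-2, Mul(Add(O, O), Add(O, O))) = Mul(-2, Mul(Mul(2, O), Mul(2, O))) = Mul(-2, Mul(4, Pow(O, 2))) = Mul(-8, Pow(O, 2)))
Add(26382, Function('g')(Function('s')(-5))) = Add(26382, Mul(-8, Pow(Rational(-5, 13), 2))) = Add(26382, Mul(-8, Rational(25, 169))) = Add(26382, Rational(-200, 169)) = Rational(4458358, 169)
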